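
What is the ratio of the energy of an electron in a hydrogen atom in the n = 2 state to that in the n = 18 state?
81.000

Using E_n = -13.6057 Z² / n² eV with Z = 1:

E_2 = -13.6057 / 2² = -13.6057 / 4 = -3.401425000 eV
E_18 = -13.6057 / 18² = -13.6057 / 324 = -0.041992901 eV

The ratio is:
E_2/E_18 = (-3.401425000) / (-0.041992901)
E_2/E_18 = (-13.6057/4) / (-13.6057/324)
E_2/E_18 = 324/4
E_2/E_18 = 81.000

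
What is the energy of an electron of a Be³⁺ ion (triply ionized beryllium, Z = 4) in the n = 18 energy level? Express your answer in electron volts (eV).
-0.67 eV

The energy levels of a hydrogen-like atom are given by:
E_n = -13.6057 Z² / n² eV  (with Z = 4 for Be³⁺)

For n = 18:
E_18 = -13.6057 × 4² / 18²
E_18 = -13.6057 × 16 / 324
E_18 = -0.67 eV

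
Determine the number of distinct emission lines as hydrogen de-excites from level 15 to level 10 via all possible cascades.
15

The electron can occupy levels n = 10, 11, ..., 15 during de-excitation — that is m = 15 - 10 + 1 = 6 distinct levels.

The number of distinct spectral lines equals the number of ways to choose 2 of these m levels (each pair gives one possible emission transition):

Number of lines = m(m-1)/2 = 6×5/2 = 15

These correspond to all possible transitions between the 6 levels:
15 → 14, 15 → 13, 15 → 12, 15 → 11, 15 → 10, 14 → 13, 14 → 12, 14 → 11...

Each transition produces a photon with a unique energy (and thus wavelength). This count does not depend on Z.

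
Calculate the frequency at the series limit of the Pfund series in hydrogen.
1.31594e+14 Hz

The series limit corresponds to the transition from n = ∞ to n = 5.
This is the highest energy (shortest wavelength) transition in the Pfund series.

E_∞ = 0 eV
E_5 = -13.6057 / 5² = -0.544228000 eV

Energy at series limit:
ΔE = E_∞ - E_5 = 0 - (-0.544228000) = 0.544228000 eV
E = 0.544228000 eV × (1.602177 × 10⁻¹⁹ J/eV) = 8.7194958e-20 J
f = E/h = 8.7194958e-20 J / (6.62607 × 10⁻³⁴ J·s) = 1.31594e+14 Hz

This energy equals the ionization energy from the n = 5 state of hydrogen.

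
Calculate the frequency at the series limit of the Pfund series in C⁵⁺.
4.74e+15 Hz

The series limit corresponds to the transition from n = ∞ to n = 5.
This is the highest energy (shortest wavelength) transition in the Pfund series.

E_∞ = 0 eV
E_5 = -13.6057 × 6² / 5² = -19.5922080 eV

Energy at series limit:
ΔE = E_∞ - E_5 = 0 - (-19.5922080) = 19.5922080 eV
E = 19.5922080 eV × (1.602177 × 10⁻¹⁹ J/eV) = 3.1390e-18 J
f = E/h = 3.1390e-18 J / (6.62607 × 10⁻³⁴ J·s) = 4.74e+15 Hz

This energy equals the ionization energy from the n = 5 state of C⁵⁺.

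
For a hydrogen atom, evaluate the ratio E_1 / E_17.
289.00

Using E_n = -13.6057 Z² / n² eV with Z = 1:

E_1 = -13.6057 / 1² = -13.6057 / 1 = -13.60570000 eV
E_17 = -13.6057 / 17² = -13.6057 / 289 = -0.04707855 eV

The ratio is:
E_1/E_17 = (-13.60570000) / (-0.04707855)
E_1/E_17 = (-13.6057/1) / (-13.6057/289)
E_1/E_17 = 289/1
E_1/E_17 = 289.00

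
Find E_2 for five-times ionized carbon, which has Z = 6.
-122.45 eV

For hydrogen-like ions, the energy levels scale with Z²:
E_n = -13.6057 Z² / n² eV

For C⁵⁺ (Z = 6) at n = 2:
E_2 = -13.6057 × 6² / 2²
E_2 = -13.6057 × 36 / 4
E_2 = -489.8052 / 4
E_2 = -122.45 eV

The energy is 36 times more negative than hydrogen at the same n due to the stronger nuclear charge.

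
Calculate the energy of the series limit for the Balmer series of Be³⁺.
54.422800 eV

The series limit corresponds to the transition from n = ∞ to n = 2.
This is the highest energy (shortest wavelength) transition in the Balmer series.

E_∞ = 0 eV
E_2 = -13.6057 × 4² / 2² = -54.422800 eV

Energy at series limit:
ΔE = E_∞ - E_2 = 0 - (-54.422800) = 54.422800 eV

This energy equals the ionization energy from the n = 2 state of Be³⁺.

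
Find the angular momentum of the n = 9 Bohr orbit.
9.49115e-34 J·s (or 9ℏ)

In the Bohr model, angular momentum is quantized:
L = nℏ

where ℏ = h/(2π) = 1.0545718e-34 J·s

For n = 9:
L = 9 × 1.0545718e-34 J·s
L = 9.49115e-34 J·s

This can also be written as L = 9ℏ.
The angular momentum is an integer multiple of the reduced Planck constant.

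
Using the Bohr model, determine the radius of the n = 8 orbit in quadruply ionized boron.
0.67735 nm (or 6.77347 Å)

The Bohr radius formula is:
r_n = n² a₀ / Z

where a₀ = 0.05291772 nm is the Bohr radius.

For B⁴⁺ (Z = 5) at n = 8:
r_8 = 8² × 0.05291772 nm / 5
r_8 = 64 × 0.05291772 nm / 5
r_8 = 3.386734 nm / 5
r_8 = 0.67735 nm

The electron orbits at approximately 0.67735 nm from the nucleus.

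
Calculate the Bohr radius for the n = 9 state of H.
4.28634 nm (or 42.86335 Å)

The Bohr radius formula is:
r_n = n² a₀ / Z

where a₀ = 0.05291772 nm is the Bohr radius.

For H (Z = 1) at n = 9:
r_9 = 9² × 0.05291772 nm / 1
r_9 = 81 × 0.05291772 nm / 1
r_9 = 4.286335 nm / 1
r_9 = 4.28634 nm

The electron orbits at approximately 4.28634 nm from the nucleus.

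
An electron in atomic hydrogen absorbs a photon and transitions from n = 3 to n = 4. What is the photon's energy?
0.6614 eV

The energy levels of a hydrogen-like atom are E_n = -13.6057 eV / n².

Energy at n = 3: E_3 = -13.6057 / 3² = -1.5117444 eV
Energy at n = 4: E_4 = -13.6057 / 4² = -0.8503563 eV

The excitation energy is the difference:
ΔE = E_4 - E_3
ΔE = -0.8503563 - (-1.5117444)
ΔE = 0.6614 eV

Since this is positive, energy must be absorbed (photon absorption).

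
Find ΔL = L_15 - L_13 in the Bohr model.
2.11e-34 J·s (or 2ℏ)

In the Bohr model, L_n = nℏ where ℏ = 1.0546e-34 J·s.

L_15 = 15ℏ = 1.5819e-33 J·s
L_13 = 13ℏ = 1.3710e-33 J·s

ΔL = L_15 - L_13 = (15 - 13)ℏ = 2ℏ
ΔL = 2 × 1.0546e-34 J·s = 2.11e-34 J·s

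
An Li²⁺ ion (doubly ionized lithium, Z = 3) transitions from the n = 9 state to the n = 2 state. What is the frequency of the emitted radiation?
7.03661e+15 Hz

First, find the transition energy:
E_9 = -13.6057 × 3² / 9² = -1.5117444 eV
E_2 = -13.6057 × 3² / 2² = -30.6128250 eV
|ΔE| = |E_2 - E_9| = 29.1010806 eV

Convert to Joules: E = 29.1010806 eV × (1.602177 × 10⁻¹⁹ J/eV) = 4.6625082e-18 J

Using E = hf:
f = E/h = 4.6625082e-18 J / (6.62607 × 10⁻³⁴ J·s)
f = 7.03661e+15 Hz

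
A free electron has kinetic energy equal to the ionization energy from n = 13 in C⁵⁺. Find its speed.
1.010e+06 m/s (or 0.34% of c)

The binding energy at n = 13 for C⁵⁺ is:
E_13 = -13.6057 × 6²/13² = -2.898256 eV
|E_13| = 2.898256 eV

Convert to Joules:
KE = 2.898256 eV × (1.602177 × 10⁻¹⁹ J/eV) = 4.64352e-19 J

Using KE = ½mv²:
v = √(2·KE/m_e)
v = √(2 × 4.64352e-19 J / 9.10938 × 10⁻³¹ kg)
v = 1.010e+06 m/s

This is approximately 0.34% the speed of light.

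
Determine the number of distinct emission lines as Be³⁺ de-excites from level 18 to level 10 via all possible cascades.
36

The electron can occupy levels n = 10, 11, ..., 18 during de-excitation — that is m = 18 - 10 + 1 = 9 distinct levels.

The number of distinct spectral lines equals the number of ways to choose 2 of these m levels (each pair gives one possible emission transition):

Number of lines = m(m-1)/2 = 9×8/2 = 36

These correspond to all possible transitions between the 9 levels:
18 → 17, 18 → 16, 18 → 15, 18 → 14, 18 → 13, 18 → 12, 18 → 11, 18 → 10...

Each transition produces a photon with a unique energy (and thus wavelength). This count does not depend on Z.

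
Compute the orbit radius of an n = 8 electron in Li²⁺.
1.12891 nm (or 11.28911 Å)

The Bohr radius formula is:
r_n = n² a₀ / Z

where a₀ = 0.05291772 nm is the Bohr radius.

For Li²⁺ (Z = 3) at n = 8:
r_8 = 8² × 0.05291772 nm / 3
r_8 = 64 × 0.05291772 nm / 3
r_8 = 3.386734 nm / 3
r_8 = 1.12891 nm

The electron orbits at approximately 1.12891 nm from the nucleus.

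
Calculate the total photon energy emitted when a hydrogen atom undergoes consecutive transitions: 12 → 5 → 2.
3.30694 eV

The energy levels of hydrogen are E_n = -13.6057 / n² eV.

First transition (12 → 5):
ΔE₁ = |E_5 - E_12|
ΔE₁ = |-0.54422800000 - (-0.09448402778)| = 0.44974397 eV

Second transition (5 → 2):
ΔE₂ = |E_2 - E_5|
ΔE₂ = |-3.40142500000 - (-0.54422800000)| = 2.85719700 eV

Total energy released:
E_total = ΔE₁ + ΔE₂ = 0.44974397 + 2.85719700 = 3.30694 eV

Note: This equals the direct transition 12 → 2: 3.30694 eV ✓
Energy is conserved regardless of the path taken.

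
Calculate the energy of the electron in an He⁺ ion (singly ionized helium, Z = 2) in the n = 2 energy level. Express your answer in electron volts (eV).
-13.60570 eV

The energy levels of a hydrogen-like atom are given by:
E_n = -13.6057 Z² / n² eV  (with Z = 2 for He⁺)

For n = 2:
E_2 = -13.6057 × 2² / 2²
E_2 = -13.6057 × 4 / 4
E_2 = -13.60570 eV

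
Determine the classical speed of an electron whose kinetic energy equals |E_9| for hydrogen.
2.4308e+05 m/s (or 0.08% of c)

The binding energy at n = 9 for hydrogen is:
E_9 = -13.6057/9² = -0.16797160 eV
|E_9| = 0.16797160 eV

Convert to Joules:
KE = 0.16797160 eV × (1.602177 × 10⁻¹⁹ J/eV) = 2.691202e-20 J

Using KE = ½mv²:
v = √(2·KE/m_e)
v = √(2 × 2.691202e-20 J / 9.10938 × 10⁻³¹ kg)
v = 2.4308e+05 m/s

This is approximately 0.08% the speed of light.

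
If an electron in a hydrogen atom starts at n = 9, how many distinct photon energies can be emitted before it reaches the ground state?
36

The electron can occupy levels n = 1, 2, ..., 9 during de-excitation — that is m = 9 - 1 + 1 = 9 distinct levels.

The number of distinct spectral lines equals the number of ways to choose 2 of these m levels (each pair gives one possible emission transition):

Number of lines = m(m-1)/2 = 9×8/2 = 36

These correspond to all possible transitions between the 9 levels:
9 → 8, 9 → 7, 9 → 6, 9 → 5, 9 → 4, 9 → 3, 9 → 2, 9 → 1...

Each transition produces a photon with a unique energy (and thus wavelength). This count does not depend on Z.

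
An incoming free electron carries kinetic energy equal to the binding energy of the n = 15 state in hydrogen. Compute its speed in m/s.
1.4585e+05 m/s (or 0.05% of c)

The binding energy at n = 15 for hydrogen is:
E_15 = -13.6057/15² = -0.060469778 eV
|E_15| = 0.060469778 eV

Convert to Joules:
KE = 0.060469778 eV × (1.602177 × 10⁻¹⁹ J/eV) = 9.688329e-21 J

Using KE = ½mv²:
v = √(2·KE/m_e)
v = √(2 × 9.688329e-21 J / 9.10938 × 10⁻³¹ kg)
v = 1.4585e+05 m/s

This is approximately 0.05% the speed of light.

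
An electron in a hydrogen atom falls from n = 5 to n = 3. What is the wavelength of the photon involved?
1281.467 nm

First, find the transition energy using E_n = -13.6057 / n² eV:
E_5 = -13.6057 / 5² = -0.544228000 eV
E_3 = -13.6057 / 3² = -1.511744444 eV

Photon energy: |ΔE| = |E_3 - E_5| = 0.967516444 eV

Convert to wavelength using E = hc/λ with hc = 1239.84 eV·nm:
λ = hc/E = 1239.84 eV·nm / 0.967516444 eV
λ = 1281.467 nm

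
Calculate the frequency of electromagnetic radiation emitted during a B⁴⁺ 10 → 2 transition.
1.97391e+16 Hz

First, find the transition energy:
E_10 = -13.6057 × 5² / 10² = -3.40142500 eV
E_2 = -13.6057 × 5² / 2² = -85.03562500 eV
|ΔE| = |E_2 - E_10| = 81.63420000 eV

Convert to Joules: E = 81.63420000 eV × (1.602177 × 10⁻¹⁹ J/eV) = 1.3079244e-17 J

Using E = hf:
f = E/h = 1.3079244e-17 J / (6.62607 × 10⁻³⁴ J·s)
f = 1.97391e+16 Hz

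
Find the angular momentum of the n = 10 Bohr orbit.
1.0546e-33 J·s (or 10ℏ)

In the Bohr model, angular momentum is quantized:
L = nℏ

where ℏ = h/(2π) = 1.054572e-34 J·s

For n = 10:
L = 10 × 1.054572e-34 J·s
L = 1.0546e-33 J·s

This can also be written as L = 10ℏ.
The angular momentum is an integer multiple of the reduced Planck constant.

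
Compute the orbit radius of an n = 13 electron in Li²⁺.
2.981032 nm (or 29.810316 Å)

The Bohr radius formula is:
r_n = n² a₀ / Z

where a₀ = 0.052917721 nm is the Bohr radius.

For Li²⁺ (Z = 3) at n = 13:
r_13 = 13² × 0.052917721 nm / 3
r_13 = 169 × 0.052917721 nm / 3
r_13 = 8.9430948 nm / 3
r_13 = 2.981032 nm

The electron orbits at approximately 2.981032 nm from the nucleus.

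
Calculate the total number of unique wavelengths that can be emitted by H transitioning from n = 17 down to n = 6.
66

The electron can occupy levels n = 6, 7, ..., 17 during de-excitation — that is m = 17 - 6 + 1 = 12 distinct levels.

The number of distinct spectral lines equals the number of ways to choose 2 of these m levels (each pair gives one possible emission transition):

Number of lines = m(m-1)/2 = 12×11/2 = 66

These correspond to all possible transitions between the 12 levels:
17 → 16, 17 → 15, 17 → 14, 17 → 13, 17 → 12, 17 → 11, 17 → 10, 17 → 9...

Each transition produces a photon with a unique energy (and thus wavelength). This count does not depend on Z.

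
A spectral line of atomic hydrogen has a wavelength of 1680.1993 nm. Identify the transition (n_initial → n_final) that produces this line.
n = 11 → n = 4

First, find the photon energy from the wavelength (hc = 1239.84 eV·nm):
E = hc/λ = 1239.84 eV·nm / 1680.1993 nm = 0.73791246 eV

The energy levels of hydrogen satisfy E_n = -13.6057 / n² eV, so an emission n_i → n_f releases
ΔE = 13.6057 × (1/n_f² − 1/n_i²) eV.

Setting ΔE equal to the photon energy:
1/n_f² − 1/n_i² = 0.73791246 / 13.6057 = 0.054235538

Since 1/n_i² must be positive, we need 1/n_f² > 0.054235538, i.e. n_f ≤ 4. For each allowed n_f, solve n_i = (1/n_f² − 0.054235538)^(−1/2) and check whether it is a whole number:
  n_f = 1: 1/n_i² = 1.000000000 − 0.054235538 = 0.945764462 → n_i = 1.028  (not an integer) ✗
  n_f = 2: 1/n_i² = 0.250000000 − 0.054235538 = 0.195764462 → n_i = 2.260  (not an integer) ✗
  n_f = 3: 1/n_i² = 0.111111111 − 0.054235538 = 0.056875573 → n_i = 4.193  (not an integer) ✗
  n_f = 4: 1/n_i² = 0.062500000 − 0.054235538 = 0.008264462 → n_i = 11.000  → integer, n_i = 11 ✓

Only n_f = 4 gives an integer upper level, n_i = 11.

The transition is from n = 11 to n = 4 (emission).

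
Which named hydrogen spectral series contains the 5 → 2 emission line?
Balmer series

The spectral series in hydrogen are named based on the final (lower) energy level:
- Lyman series: n_final = 1 (ultraviolet)
- Balmer series: n_final = 2 (visible/near-UV)
- Paschen series: n_final = 3 (infrared)
- Brackett series: n_final = 4 (infrared)
- Pfund series: n_final = 5 (far infrared)

Since this transition ends at n = 2, it belongs to the Balmer series.

For reference, this 5 → 2 line has photon energy
ΔE = 13.6057 eV × (1/2² - 1/5²) = 2.8571970 eV,
corresponding to wavelength λ = hc/ΔE = 1239.84 eV·nm / 2.8571970 eV = 433.936 nm in the visible/near-UV region.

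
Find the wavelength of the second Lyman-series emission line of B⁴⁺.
4.1007 nm

The lines of a series are numbered from the longest wavelength (smallest ΔE) outward; the second line is the transition from n = n_f + 2 to n_f.
The Lyman series has all transitions ending at n_f = 1.

For B⁴⁺ (Z = 5), the second line (β-line) is the jump from n = 3 to n = 1:
E_3 = -13.6057 × 5² / 3² = -37.793611 eV
E_1 = -13.6057 × 5² / 1² = -340.142500 eV
ΔE = E_3 - E_1 = 302.348889 eV

λ = hc/E = 1239.84 eV·nm / 302.348889 eV
λ = 4.1007 nm

This is the β-line of the Lyman series in B⁴⁺.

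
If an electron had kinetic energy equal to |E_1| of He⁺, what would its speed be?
4.37539e+06 m/s (or 1.4595% of c)

The binding energy at n = 1 for He⁺ is:
E_1 = -13.6057 × 2²/1² = -54.4228000 eV
|E_1| = 54.4228000 eV

Convert to Joules:
KE = 54.4228000 eV × (1.602177 × 10⁻¹⁹ J/eV) = 8.7194958e-18 J

Using KE = ½mv²:
v = √(2·KE/m_e)
v = √(2 × 8.7194958e-18 J / 9.10938 × 10⁻³¹ kg)
v = 4.37539e+06 m/s

This is approximately 1.4595% the speed of light.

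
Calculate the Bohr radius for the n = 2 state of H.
0.211671 nm (or 2.116709 Å)

The Bohr radius formula is:
r_n = n² a₀ / Z

where a₀ = 0.052917721 nm is the Bohr radius.

For H (Z = 1) at n = 2:
r_2 = 2² × 0.052917721 nm / 1
r_2 = 4 × 0.052917721 nm / 1
r_2 = 0.2116709 nm / 1
r_2 = 0.211671 nm

The electron orbits at approximately 0.211671 nm from the nucleus.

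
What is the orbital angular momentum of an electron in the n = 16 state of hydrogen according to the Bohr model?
1.6873e-33 J·s (or 16ℏ)

In the Bohr model, angular momentum is quantized:
L = nℏ

where ℏ = h/(2π) = 1.054572e-34 J·s

For n = 16:
L = 16 × 1.054572e-34 J·s
L = 1.6873e-33 J·s

This can also be written as L = 16ℏ.
The angular momentum is an integer multiple of the reduced Planck constant.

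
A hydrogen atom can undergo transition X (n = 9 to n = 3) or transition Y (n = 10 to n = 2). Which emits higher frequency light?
10 → 2

Calculate the energy for each transition:

Transition 9 → 3:
ΔE₁ = |E_3 - E_9| = |-13.6057/3² - (-13.6057/9²)|
ΔE₁ = |-1.5117444444 - (-0.1679716049)| = 1.3437728 eV

Transition 10 → 2:
ΔE₂ = |E_2 - E_10| = |-13.6057/2² - (-13.6057/10²)|
ΔE₂ = |-3.4014250000 - (-0.1360570000)| = 3.2653680 eV

Since 3.2653680 eV > 1.3437728 eV, the transition 10 → 2 emits the more energetic photon.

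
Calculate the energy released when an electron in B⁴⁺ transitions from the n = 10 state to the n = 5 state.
10.2043 eV

The energy levels are E_n = -13.6057 Z² eV / n².

Energy at n = 10: E_10 = -13.6057 × 5² / 10² = -3.4014250 eV
Energy at n = 5: E_5 = -13.6057 × 5² / 5² = -13.6057000 eV

For emission (electron falling to lower state), the photon energy is:
E_photon = E_10 - E_5 = |-3.4014250 - (-13.6057000)|
E_photon = 10.2043 eV

This energy is carried away by the emitted photon.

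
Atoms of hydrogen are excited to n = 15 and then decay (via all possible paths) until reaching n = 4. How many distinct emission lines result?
66

The electron can occupy levels n = 4, 5, ..., 15 during de-excitation — that is m = 15 - 4 + 1 = 12 distinct levels.

The number of distinct spectral lines equals the number of ways to choose 2 of these m levels (each pair gives one possible emission transition):

Number of lines = m(m-1)/2 = 12×11/2 = 66

These correspond to all possible transitions between the 12 levels:
15 → 14, 15 → 13, 15 → 12, 15 → 11, 15 → 10, 15 → 9, 15 → 8, 15 → 7...

Each transition produces a photon with a unique energy (and thus wavelength). This count does not depend on Z.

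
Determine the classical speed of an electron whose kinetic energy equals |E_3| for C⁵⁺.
4.3754e+06 m/s (or 1.4595% of c)

The binding energy at n = 3 for C⁵⁺ is:
E_3 = -13.6057 × 6²/3² = -54.422800 eV
|E_3| = 54.422800 eV

Convert to Joules:
KE = 54.422800 eV × (1.602177 × 10⁻¹⁹ J/eV) = 8.719496e-18 J

Using KE = ½mv²:
v = √(2·KE/m_e)
v = √(2 × 8.719496e-18 J / 9.10938 × 10⁻³¹ kg)
v = 4.3754e+06 m/s

This is approximately 1.4595% the speed of light.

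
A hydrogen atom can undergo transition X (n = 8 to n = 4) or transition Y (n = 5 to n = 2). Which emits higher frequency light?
5 → 2

Calculate the energy for each transition:

Transition 8 → 4:
ΔE₁ = |E_4 - E_8| = |-13.6057/4² - (-13.6057/8²)|
ΔE₁ = |-0.85035625 - (-0.21258906)| = 0.63777 eV

Transition 5 → 2:
ΔE₂ = |E_2 - E_5| = |-13.6057/2² - (-13.6057/5²)|
ΔE₂ = |-3.40142500 - (-0.54422800)| = 2.85720 eV

Since 2.85720 eV > 0.63777 eV, the transition 5 → 2 emits the more energetic photon.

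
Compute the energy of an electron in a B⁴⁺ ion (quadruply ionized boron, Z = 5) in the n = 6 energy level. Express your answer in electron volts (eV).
-9.4484 eV

The energy levels of a hydrogen-like atom are given by:
E_n = -13.6057 Z² / n² eV  (with Z = 5 for B⁴⁺)

For n = 6:
E_6 = -13.6057 × 5² / 6²
E_6 = -13.6057 × 25 / 36
E_6 = -9.4484 eV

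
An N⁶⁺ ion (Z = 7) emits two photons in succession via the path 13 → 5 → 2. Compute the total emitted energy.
162.72498 eV

The energy levels of N⁶⁺ are E_n = -13.6057 × 7² / n² eV.

First transition (13 → 5):
ΔE₁ = |E_5 - E_13|
ΔE₁ = |-26.66717200000 - (-3.94484792899)| = 22.72232407 eV

Second transition (5 → 2):
ΔE₂ = |E_2 - E_5|
ΔE₂ = |-166.66982500000 - (-26.66717200000)| = 140.00265300 eV

Total energy released:
E_total = ΔE₁ + ΔE₂ = 22.72232407 + 140.00265300 = 162.72498 eV

Note: This equals the direct transition 13 → 2: 162.72498 eV ✓
Energy is conserved regardless of the path taken.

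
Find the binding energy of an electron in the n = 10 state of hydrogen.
0.1361 eV

The ionization energy is the energy needed to remove the electron completely (n → ∞).

For hydrogen, E_n = -13.6057 eV / n².

At n = 10: E_10 = -13.6057 / 10² = -0.1360570 eV
At n = ∞: E_∞ = 0 eV

Ionization energy = E_∞ - E_10 = 0 - (-0.1360570) = 0.1360570 eV
Ionization energy ≈ 0.1361 eV

This is also called the binding energy of the electron in state n = 10.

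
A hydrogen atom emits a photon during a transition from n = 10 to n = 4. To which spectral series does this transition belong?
Brackett series

The spectral series in hydrogen are named based on the final (lower) energy level:
- Lyman series: n_final = 1 (ultraviolet)
- Balmer series: n_final = 2 (visible/near-UV)
- Paschen series: n_final = 3 (infrared)
- Brackett series: n_final = 4 (infrared)
- Pfund series: n_final = 5 (far infrared)

Since this transition ends at n = 4, it belongs to the Brackett series.

For reference, this 10 → 4 line has photon energy
ΔE = 13.6057 eV × (1/4² - 1/10²) = 0.714299250 eV,
corresponding to wavelength λ = hc/ΔE = 1239.84 eV·nm / 0.714299250 eV = 1735.743 nm in the infrared region.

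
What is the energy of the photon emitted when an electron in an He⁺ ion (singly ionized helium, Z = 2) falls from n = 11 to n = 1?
53.97302 eV

The energy levels are E_n = -13.6057 Z² eV / n².

Energy at n = 11: E_11 = -13.6057 × 2² / 11² = -0.44977521 eV
Energy at n = 1: E_1 = -13.6057 × 2² / 1² = -54.42280000 eV

For emission (electron falling to lower state), the photon energy is:
E_photon = E_11 - E_1 = |-0.44977521 - (-54.42280000)|
E_photon = 53.97302 eV

This energy is carried away by the emitted photon.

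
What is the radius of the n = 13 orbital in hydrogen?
8.94310 nm (or 89.43095 Å)

The Bohr radius formula is:
r_n = n² a₀ / Z

where a₀ = 0.05291772 nm is the Bohr radius.

For H (Z = 1) at n = 13:
r_13 = 13² × 0.05291772 nm / 1
r_13 = 169 × 0.05291772 nm / 1
r_13 = 8.943095 nm / 1
r_13 = 8.94310 nm

The electron orbits at approximately 8.94310 nm from the nucleus.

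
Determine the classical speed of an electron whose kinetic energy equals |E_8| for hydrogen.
2.735e+05 m/s (or 0.09% of c)

The binding energy at n = 8 for hydrogen is:
E_8 = -13.6057/8² = -0.2125891 eV
|E_8| = 0.2125891 eV

Convert to Joules:
KE = 0.2125891 eV × (1.602177 × 10⁻¹⁹ J/eV) = 3.40605e-20 J

Using KE = ½mv²:
v = √(2·KE/m_e)
v = √(2 × 3.40605e-20 J / 9.10938 × 10⁻³¹ kg)
v = 2.735e+05 m/s

This is approximately 0.09% the speed of light.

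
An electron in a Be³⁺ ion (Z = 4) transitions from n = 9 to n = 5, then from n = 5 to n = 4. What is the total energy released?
10.91815 eV

The energy levels of Be³⁺ are E_n = -13.6057 × 4² / n² eV.

First transition (9 → 5):
ΔE₁ = |E_5 - E_9|
ΔE₁ = |-8.70764800000 - (-2.68754567901)| = 6.02010232 eV

Second transition (5 → 4):
ΔE₂ = |E_4 - E_5|
ΔE₂ = |-13.60570000000 - (-8.70764800000)| = 4.89805200 eV

Total energy released:
E_total = ΔE₁ + ΔE₂ = 6.02010232 + 4.89805200 = 10.91815 eV

Note: This equals the direct transition 9 → 4: 10.91815 eV ✓
Energy is conserved regardless of the path taken.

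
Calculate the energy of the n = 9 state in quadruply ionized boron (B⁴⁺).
-4.19929 eV

For hydrogen-like ions, the energy levels scale with Z²:
E_n = -13.6057 Z² / n² eV

For B⁴⁺ (Z = 5) at n = 9:
E_9 = -13.6057 × 5² / 9²
E_9 = -13.6057 × 25 / 81
E_9 = -340.1425 / 81
E_9 = -4.19929 eV

The energy is 25 times more negative than hydrogen at the same n due to the stronger nuclear charge.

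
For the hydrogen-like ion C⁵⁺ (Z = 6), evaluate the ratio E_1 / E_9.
81.00000

Using E_n = -13.6057 Z² / n² eV with Z = 6:

E_1 = -13.6057 × 6² / 1² = -489.8052 / 1 = -489.80520000000 eV
E_9 = -13.6057 × 6² / 9² = -489.8052 / 81 = -6.04697777778 eV

The ratio is:
E_1/E_9 = (-489.80520000000) / (-6.04697777778)
E_1/E_9 = (-489.8052/1) / (-489.8052/81)
E_1/E_9 = 81/1
E_1/E_9 = 81.00000
(Note: the Z² factors cancel in the ratio.)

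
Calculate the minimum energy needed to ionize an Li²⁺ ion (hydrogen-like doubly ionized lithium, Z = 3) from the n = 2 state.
30.6128 eV

The ionization energy is the energy needed to remove the electron completely (n → ∞).

For a hydrogen-like ion with Z = 3, E_n = -13.6057 Z² / n² eV.

At n = 2: E_2 = -13.6057 × 3² / 2² = -30.6128250 eV
At n = ∞: E_∞ = 0 eV

Ionization energy = E_∞ - E_2 = 0 - (-30.6128250) = 30.6128250 eV
Ionization energy ≈ 30.6128 eV

This is also called the binding energy of the electron in state n = 2.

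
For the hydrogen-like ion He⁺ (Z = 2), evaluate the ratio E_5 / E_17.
11.56

Using E_n = -13.6057 Z² / n² eV with Z = 2:

E_5 = -13.6057 × 2² / 5² = -54.4228 / 25 = -2.17691200 eV
E_17 = -13.6057 × 2² / 17² = -54.4228 / 289 = -0.18831419 eV

The ratio is:
E_5/E_17 = (-2.17691200) / (-0.18831419)
E_5/E_17 = (-54.4228/25) / (-54.4228/289)
E_5/E_17 = 289/25
E_5/E_17 = 11.56
(Note: the Z² factors cancel in the ratio.)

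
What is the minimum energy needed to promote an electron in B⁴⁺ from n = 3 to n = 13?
35.78 eV

The energy levels of a hydrogen-like atom are E_n = -13.6057 Z² eV / n².

Energy at n = 3: E_3 = -13.6057 × 5² / 3² = -37.79361 eV
Energy at n = 13: E_13 = -13.6057 × 5² / 13² = -2.01268 eV

The excitation energy is the difference:
ΔE = E_13 - E_3
ΔE = -2.01268 - (-37.79361)
ΔE = 35.78 eV

Since this is positive, energy must be absorbed (photon absorption).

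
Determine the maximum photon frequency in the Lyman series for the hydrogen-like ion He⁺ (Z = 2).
1.316e+16 Hz

The series limit corresponds to the transition from n = ∞ to n = 1.
This is the highest energy (shortest wavelength) transition in the Lyman series.

E_∞ = 0 eV
E_1 = -13.6057 × 2² / 1² = -54.4228000 eV

Energy at series limit:
ΔE = E_∞ - E_1 = 0 - (-54.4228000) = 54.4228000 eV
E = 54.4228000 eV × (1.602177 × 10⁻¹⁹ J/eV) = 8.71950e-18 J
f = E/h = 8.71950e-18 J / (6.62607 × 10⁻³⁴ J·s) = 1.316e+16 Hz

This energy equals the ionization energy from the n = 1 state of He⁺.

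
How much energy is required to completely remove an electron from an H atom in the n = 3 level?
1.512 eV

The ionization energy is the energy needed to remove the electron completely (n → ∞).

For hydrogen, E_n = -13.6057 eV / n².

At n = 3: E_3 = -13.6057 / 3² = -1.511744 eV
At n = ∞: E_∞ = 0 eV

Ionization energy = E_∞ - E_3 = 0 - (-1.511744) = 1.511744 eV
Ionization energy ≈ 1.512 eV

This is also called the binding energy of the electron in state n = 3.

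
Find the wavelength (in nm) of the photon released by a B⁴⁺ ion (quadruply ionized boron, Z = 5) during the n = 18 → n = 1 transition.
3.6563 nm

First, find the transition energy using E_n = -13.6057 Z² / n² eV:
E_18 = -13.6057 × 5² / 18² = -1.049823 eV
E_1 = -13.6057 × 5² / 1² = -340.142500 eV

Photon energy: |ΔE| = |E_1 - E_18| = 339.092677 eV

Convert to wavelength using E = hc/λ with hc = 1239.84 eV·nm:
λ = hc/E = 1239.84 eV·nm / 339.092677 eV
λ = 3.6563 nm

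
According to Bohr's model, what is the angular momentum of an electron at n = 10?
1.0546e-33 J·s (or 10ℏ)

In the Bohr model, angular momentum is quantized:
L = nℏ

where ℏ = h/(2π) = 1.054572e-34 J·s

For n = 10:
L = 10 × 1.054572e-34 J·s
L = 1.0546e-33 J·s

This can also be written as L = 10ℏ.
The angular momentum is an integer multiple of the reduced Planck constant.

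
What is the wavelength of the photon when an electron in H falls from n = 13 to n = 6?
4168.524 nm

First, find the transition energy using E_n = -13.6057 / n² eV:
E_13 = -13.6057 / 13² = -0.080507101 eV
E_6 = -13.6057 / 6² = -0.377936111 eV

Photon energy: |ΔE| = |E_6 - E_13| = 0.297429010 eV

Convert to wavelength using E = hc/λ with hc = 1239.84 eV·nm:
λ = hc/E = 1239.84 eV·nm / 0.297429010 eV
λ = 4168.524 nm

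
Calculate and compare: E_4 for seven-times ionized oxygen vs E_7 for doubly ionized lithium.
O⁷⁺ at n = 4 (E = -54.42280 eV)

Using E_n = -13.6057 Z² / n² eV:

O⁷⁺ (Z = 8) at n = 4:
E = -13.6057 × 8² / 4² = -13.6057 × 64 / 16 = -54.42280000 eV

Li²⁺ (Z = 3) at n = 7:
E = -13.6057 × 3² / 7² = -13.6057 × 9 / 49 = -2.49900612 eV

Since -54.42280000 eV < -2.49900612 eV,
O⁷⁺ at n = 4 is more tightly bound (requires more energy to ionize).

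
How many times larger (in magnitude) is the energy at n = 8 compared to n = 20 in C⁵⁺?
6.25

Using E_n = -13.6057 Z² / n² eV with Z = 6:

E_8 = -13.6057 × 6² / 8² = -489.8052 / 64 = -7.65320625 eV
E_20 = -13.6057 × 6² / 20² = -489.8052 / 400 = -1.22451300 eV

The ratio is:
E_8/E_20 = (-7.65320625) / (-1.22451300)
E_8/E_20 = (-489.8052/64) / (-489.8052/400)
E_8/E_20 = 400/64
E_8/E_20 = 6.25
(Note: the Z² factors cancel in the ratio.)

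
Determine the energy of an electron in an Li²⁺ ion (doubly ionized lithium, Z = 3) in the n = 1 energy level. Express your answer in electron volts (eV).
-122.4513 eV

The energy levels of a hydrogen-like atom are given by:
E_n = -13.6057 Z² / n² eV  (with Z = 3 for Li²⁺)

For n = 1:
E_1 = -13.6057 × 3² / 1²
E_1 = -13.6057 × 9 / 1
E_1 = -122.4513 eV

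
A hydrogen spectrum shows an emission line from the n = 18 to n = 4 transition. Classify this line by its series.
Brackett series

The spectral series in hydrogen are named based on the final (lower) energy level:
- Lyman series: n_final = 1 (ultraviolet)
- Balmer series: n_final = 2 (visible/near-UV)
- Paschen series: n_final = 3 (infrared)
- Brackett series: n_final = 4 (infrared)
- Pfund series: n_final = 5 (far infrared)

Since this transition ends at n = 4, it belongs to the Brackett series.

For reference, this 18 → 4 line has photon energy
ΔE = 13.6057 eV × (1/4² - 1/18²) = 0.80836335 eV,
corresponding to wavelength λ = hc/ΔE = 1239.84 eV·nm / 0.80836335 eV = 1533.77 nm in the infrared region.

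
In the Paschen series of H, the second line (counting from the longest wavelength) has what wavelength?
1281.47 nm

The lines of a series are numbered from the longest wavelength (smallest ΔE) outward; the second line is the transition from n = n_f + 2 to n_f.
The Paschen series has all transitions ending at n_f = 3.

For H, the second line (β-line) is the jump from n = 5 to n = 3:
E_5 = -13.6057 / 5² = -0.54422800 eV
E_3 = -13.6057 / 3² = -1.51174444 eV
ΔE = E_5 - E_3 = 0.96751644 eV

λ = hc/E = 1239.84 eV·nm / 0.96751644 eV
λ = 1281.47 nm

This is the β-line of the Paschen series in H.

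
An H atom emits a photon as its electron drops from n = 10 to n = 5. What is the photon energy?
0.408 eV

The energy levels are E_n = -13.6057 eV / n².

Energy at n = 10: E_10 = -13.6057 / 10² = -0.136057 eV
Energy at n = 5: E_5 = -13.6057 / 5² = -0.544228 eV

For emission (electron falling to lower state), the photon energy is:
E_photon = E_10 - E_5 = |-0.136057 - (-0.544228)|
E_photon = 0.408 eV

This energy is carried away by the emitted photon.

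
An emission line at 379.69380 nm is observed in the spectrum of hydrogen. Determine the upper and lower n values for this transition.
n = 10 → n = 2

First, find the photon energy from the wavelength (hc = 1239.84 eV·nm):
E = hc/λ = 1239.84 eV·nm / 379.69380 nm = 3.2653680 eV

The energy levels of hydrogen satisfy E_n = -13.6057 / n² eV, so an emission n_i → n_f releases
ΔE = 13.6057 × (1/n_f² − 1/n_i²) eV.

Setting ΔE equal to the photon energy:
1/n_f² − 1/n_i² = 3.2653680 / 13.6057 = 0.24000000

Since 1/n_i² must be positive, we need 1/n_f² > 0.24000000, i.e. n_f ≤ 2. For each allowed n_f, solve n_i = (1/n_f² − 0.24000000)^(−1/2) and check whether it is a whole number:
  n_f = 1: 1/n_i² = 1.00000000 − 0.24000000 = 0.76000000 → n_i = 1.147  (not an integer) ✗
  n_f = 2: 1/n_i² = 0.25000000 − 0.24000000 = 0.01000000 → n_i = 10.000  → integer, n_i = 10 ✓

Only n_f = 2 gives an integer upper level, n_i = 10.

The transition is from n = 10 to n = 2 (emission).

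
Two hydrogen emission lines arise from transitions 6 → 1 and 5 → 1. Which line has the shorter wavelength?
6 → 1

Calculate the energy for each transition:

Transition 6 → 1:
ΔE₁ = |E_1 - E_6| = |-13.6057/1² - (-13.6057/6²)|
ΔE₁ = |-13.6057000000 - (-0.3779361111)| = 13.2277639 eV

Transition 5 → 1:
ΔE₂ = |E_1 - E_5| = |-13.6057/1² - (-13.6057/5²)|
ΔE₂ = |-13.6057000000 - (-0.5442280000)| = 13.0614720 eV

Since 13.2277639 eV > 13.0614720 eV, the transition 6 → 1 emits the more energetic photon.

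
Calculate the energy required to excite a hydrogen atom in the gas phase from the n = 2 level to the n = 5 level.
2.857197 eV

The energy levels of a hydrogen-like atom are E_n = -13.6057 eV / n².

Energy at n = 2: E_2 = -13.6057 / 2² = -3.401425000 eV
Energy at n = 5: E_5 = -13.6057 / 5² = -0.544228000 eV

The excitation energy is the difference:
ΔE = E_5 - E_2
ΔE = -0.544228000 - (-3.401425000)
ΔE = 2.857197 eV

Since this is positive, energy must be absorbed (photon absorption).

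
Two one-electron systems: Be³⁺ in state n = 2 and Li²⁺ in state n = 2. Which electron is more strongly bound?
Be³⁺ at n = 2 (E = -54.423 eV)

Using E_n = -13.6057 Z² / n² eV:

Be³⁺ (Z = 4) at n = 2:
E = -13.6057 × 4² / 2² = -13.6057 × 16 / 4 = -54.422800 eV

Li²⁺ (Z = 3) at n = 2:
E = -13.6057 × 3² / 2² = -13.6057 × 9 / 4 = -30.612825 eV

Since -54.422800 eV < -30.612825 eV,
Be³⁺ at n = 2 is more tightly bound (requires more energy to ionize).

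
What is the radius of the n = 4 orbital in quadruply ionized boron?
0.1693 nm (or 1.6934 Å)

The Bohr radius formula is:
r_n = n² a₀ / Z

where a₀ = 0.0529177 nm is the Bohr radius.

For B⁴⁺ (Z = 5) at n = 4:
r_4 = 4² × 0.0529177 nm / 5
r_4 = 16 × 0.0529177 nm / 5
r_4 = 0.84668 nm / 5
r_4 = 0.1693 nm

The electron orbits at approximately 0.1693 nm from the nucleus.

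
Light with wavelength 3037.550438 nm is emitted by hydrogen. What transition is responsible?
n = 10 → n = 5

First, find the photon energy from the wavelength (hc = 1239.84 eV·nm):
E = hc/λ = 1239.84 eV·nm / 3037.550438 nm = 0.40817100 eV

The energy levels of hydrogen satisfy E_n = -13.6057 / n² eV, so an emission n_i → n_f releases
ΔE = 13.6057 × (1/n_f² − 1/n_i²) eV.

Setting ΔE equal to the photon energy:
1/n_f² − 1/n_i² = 0.40817100 / 13.6057 = 0.030000000

Since 1/n_i² must be positive, we need 1/n_f² > 0.030000000, i.e. n_f ≤ 5. For each allowed n_f, solve n_i = (1/n_f² − 0.030000000)^(−1/2) and check whether it is a whole number:
  n_f = 1: 1/n_i² = 1.000000000 − 0.030000000 = 0.970000000 → n_i = 1.015  (not an integer) ✗
  n_f = 2: 1/n_i² = 0.250000000 − 0.030000000 = 0.220000000 → n_i = 2.132  (not an integer) ✗
  n_f = 3: 1/n_i² = 0.111111111 − 0.030000000 = 0.081111111 → n_i = 3.511  (not an integer) ✗
  n_f = 4: 1/n_i² = 0.062500000 − 0.030000000 = 0.032500000 → n_i = 5.547  (not an integer) ✗
  n_f = 5: 1/n_i² = 0.040000000 − 0.030000000 = 0.010000000 → n_i = 10.000  → integer, n_i = 10 ✓

Only n_f = 5 gives an integer upper level, n_i = 10.

The transition is from n = 10 to n = 5 (emission).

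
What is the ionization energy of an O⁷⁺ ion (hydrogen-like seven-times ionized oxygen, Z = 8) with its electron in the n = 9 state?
10.750 eV

The ionization energy is the energy needed to remove the electron completely (n → ∞).

For a hydrogen-like ion with Z = 8, E_n = -13.6057 Z² / n² eV.

At n = 9: E_9 = -13.6057 × 8² / 9² = -10.750183 eV
At n = ∞: E_∞ = 0 eV

Ionization energy = E_∞ - E_9 = 0 - (-10.750183) = 10.750183 eV
Ionization energy ≈ 10.750 eV

This is also called the binding energy of the electron in state n = 9.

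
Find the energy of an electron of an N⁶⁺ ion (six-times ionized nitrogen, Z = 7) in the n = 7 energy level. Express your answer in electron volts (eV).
-13.60570 eV

The energy levels of a hydrogen-like atom are given by:
E_n = -13.6057 Z² / n² eV  (with Z = 7 for N⁶⁺)

For n = 7:
E_7 = -13.6057 × 7² / 7²
E_7 = -13.6057 × 49 / 49
E_7 = -13.60570 eV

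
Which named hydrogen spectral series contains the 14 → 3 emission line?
Paschen series

The spectral series in hydrogen are named based on the final (lower) energy level:
- Lyman series: n_final = 1 (ultraviolet)
- Balmer series: n_final = 2 (visible/near-UV)
- Paschen series: n_final = 3 (infrared)
- Brackett series: n_final = 4 (infrared)
- Pfund series: n_final = 5 (far infrared)

Since this transition ends at n = 3, it belongs to the Paschen series.

For reference, this 14 → 3 line has photon energy
ΔE = 13.6057 eV × (1/3² - 1/14²) = 1.442327608 eV,
corresponding to wavelength λ = hc/ΔE = 1239.84 eV·nm / 1.442327608 eV = 859.61053 nm in the infrared region.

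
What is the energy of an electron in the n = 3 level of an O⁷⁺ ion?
-96.7516 eV

For hydrogen-like ions, the energy levels scale with Z²:
E_n = -13.6057 Z² / n² eV

For O⁷⁺ (Z = 8) at n = 3:
E_3 = -13.6057 × 8² / 3²
E_3 = -13.6057 × 64 / 9
E_3 = -870.7648 / 9
E_3 = -96.7516 eV

The energy is 64 times more negative than hydrogen at the same n due to the stronger nuclear charge.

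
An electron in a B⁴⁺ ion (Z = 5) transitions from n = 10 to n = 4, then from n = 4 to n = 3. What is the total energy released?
34.392186 eV

The energy levels of B⁴⁺ are E_n = -13.6057 × 5² / n² eV.

First transition (10 → 4):
ΔE₁ = |E_4 - E_10|
ΔE₁ = |-21.258906250000 - (-3.401425000000)| = 17.857481250 eV

Second transition (4 → 3):
ΔE₂ = |E_3 - E_4|
ΔE₂ = |-37.793611111111 - (-21.258906250000)| = 16.534704861 eV

Total energy released:
E_total = ΔE₁ + ΔE₂ = 17.857481250 + 16.534704861 = 34.392186 eV

Note: This equals the direct transition 10 → 3: 34.392186 eV ✓
Energy is conserved regardless of the path taken.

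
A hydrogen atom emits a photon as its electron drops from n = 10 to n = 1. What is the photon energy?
13.4696 eV

The energy levels are E_n = -13.6057 eV / n².

Energy at n = 10: E_10 = -13.6057 / 10² = -0.1360570 eV
Energy at n = 1: E_1 = -13.6057 / 1² = -13.6057000 eV

For emission (electron falling to lower state), the photon energy is:
E_photon = E_10 - E_1 = |-0.1360570 - (-13.6057000)|
E_photon = 13.4696 eV

This energy is carried away by the emitted photon.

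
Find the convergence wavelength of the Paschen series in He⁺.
205.034655 nm

The series limit corresponds to the transition from n = ∞ to n = 3.
This is the highest energy (shortest wavelength) transition in the Paschen series.

E_∞ = 0 eV
E_3 = -13.6057 × 2² / 3² = -6.0469777778 eV

Energy at series limit:
ΔE = E_∞ - E_3 = 0 - (-6.0469777778) = 6.0469777778 eV
λ = hc/E = 1239.84 eV·nm / 6.0469777778 eV = 205.034655 nm

This energy equals the ionization energy from the n = 3 state of He⁺.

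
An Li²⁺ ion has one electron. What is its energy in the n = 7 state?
-2.49901 eV

For hydrogen-like ions, the energy levels scale with Z²:
E_n = -13.6057 Z² / n² eV

For Li²⁺ (Z = 3) at n = 7:
E_7 = -13.6057 × 3² / 7²
E_7 = -13.6057 × 9 / 49
E_7 = -122.4513 / 49
E_7 = -2.49901 eV

The energy is 9 times more negative than hydrogen at the same n due to the stronger nuclear charge.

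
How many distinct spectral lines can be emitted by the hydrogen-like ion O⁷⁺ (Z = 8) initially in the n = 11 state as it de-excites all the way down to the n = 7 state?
10

The electron can occupy levels n = 7, 8, ..., 11 during de-excitation — that is m = 11 - 7 + 1 = 5 distinct levels.

The number of distinct spectral lines equals the number of ways to choose 2 of these m levels (each pair gives one possible emission transition):

Number of lines = m(m-1)/2 = 5×4/2 = 10

These correspond to all possible transitions between the 5 levels:
11 → 10, 11 → 9, 11 → 8, 11 → 7, 10 → 9, 10 → 8, 10 → 7, 9 → 8...

Each transition produces a photon with a unique energy (and thus wavelength). This count does not depend on Z.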